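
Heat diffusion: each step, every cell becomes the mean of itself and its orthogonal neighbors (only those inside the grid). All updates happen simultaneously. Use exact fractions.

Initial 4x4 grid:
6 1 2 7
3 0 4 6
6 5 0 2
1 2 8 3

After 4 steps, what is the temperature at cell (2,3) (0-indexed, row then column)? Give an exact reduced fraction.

Answer: 197129/54000

Derivation:
Step 1: cell (2,3) = 11/4
Step 2: cell (2,3) = 469/120
Step 3: cell (2,3) = 6317/1800
Step 4: cell (2,3) = 197129/54000
Full grid after step 4:
  199931/64800 691229/216000 81293/24000 80521/21600
  172661/54000 112333/36000 206891/60000 21607/6000
  58357/18000 66559/20000 600983/180000 197129/54000
  2951/864 239833/72000 760931/216000 229133/64800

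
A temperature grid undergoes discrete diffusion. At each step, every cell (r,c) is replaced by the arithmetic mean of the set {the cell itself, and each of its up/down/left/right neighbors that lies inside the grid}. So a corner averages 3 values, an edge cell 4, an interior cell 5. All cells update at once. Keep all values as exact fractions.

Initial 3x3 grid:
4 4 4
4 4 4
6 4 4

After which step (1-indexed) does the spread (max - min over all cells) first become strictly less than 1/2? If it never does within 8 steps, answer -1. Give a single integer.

Answer: 3

Derivation:
Step 1: max=14/3, min=4, spread=2/3
Step 2: max=41/9, min=4, spread=5/9
Step 3: max=473/108, min=4, spread=41/108
  -> spread < 1/2 first at step 3
Step 4: max=28051/6480, min=731/180, spread=347/1296
Step 5: max=1662137/388800, min=7357/1800, spread=2921/15552
Step 6: max=99140539/23328000, min=889483/216000, spread=24611/186624
Step 7: max=5917442033/1399680000, min=20096741/4860000, spread=207329/2239488
Step 8: max=353953152451/83980800000, min=1075601599/259200000, spread=1746635/26873856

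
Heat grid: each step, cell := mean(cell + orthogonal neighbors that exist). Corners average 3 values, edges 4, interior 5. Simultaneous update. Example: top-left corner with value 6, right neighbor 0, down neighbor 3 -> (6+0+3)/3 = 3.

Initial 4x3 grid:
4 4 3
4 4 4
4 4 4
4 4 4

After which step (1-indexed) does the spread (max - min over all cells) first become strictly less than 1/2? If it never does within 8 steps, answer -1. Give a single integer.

Answer: 1

Derivation:
Step 1: max=4, min=11/3, spread=1/3
  -> spread < 1/2 first at step 1
Step 2: max=4, min=67/18, spread=5/18
Step 3: max=4, min=823/216, spread=41/216
Step 4: max=4, min=99463/25920, spread=4217/25920
Step 5: max=28721/7200, min=6011651/1555200, spread=38417/311040
Step 6: max=573403/144000, min=362047789/93312000, spread=1903471/18662400
Step 7: max=17164241/4320000, min=21793890911/5598720000, spread=18038617/223948800
Step 8: max=1542273241/388800000, min=1310424617149/335923200000, spread=883978523/13436928000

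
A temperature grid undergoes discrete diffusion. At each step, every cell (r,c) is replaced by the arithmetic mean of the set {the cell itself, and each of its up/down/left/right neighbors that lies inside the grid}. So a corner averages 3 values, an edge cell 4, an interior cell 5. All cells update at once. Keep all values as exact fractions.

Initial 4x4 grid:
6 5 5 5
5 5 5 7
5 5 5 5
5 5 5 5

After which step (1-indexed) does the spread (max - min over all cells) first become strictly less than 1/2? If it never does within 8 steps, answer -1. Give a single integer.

Answer: 3

Derivation:
Step 1: max=17/3, min=5, spread=2/3
Step 2: max=331/60, min=5, spread=31/60
Step 3: max=11689/2160, min=5, spread=889/2160
  -> spread < 1/2 first at step 3
Step 4: max=345739/64800, min=1447/288, spread=5041/16200
Step 5: max=10339777/1944000, min=363679/72000, spread=130111/486000
Step 6: max=308312503/58320000, min=32809931/6480000, spread=3255781/14580000
Step 7: max=9220564849/1749600000, min=197580521/38880000, spread=82360351/437400000
Step 8: max=275674123639/52488000000, min=220062397/43200000, spread=2074577821/13122000000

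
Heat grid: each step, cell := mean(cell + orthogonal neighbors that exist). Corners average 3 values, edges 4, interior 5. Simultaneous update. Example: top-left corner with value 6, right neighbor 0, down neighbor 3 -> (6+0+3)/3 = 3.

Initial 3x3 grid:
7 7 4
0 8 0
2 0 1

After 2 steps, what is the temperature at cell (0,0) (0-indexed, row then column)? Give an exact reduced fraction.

Answer: 185/36

Derivation:
Step 1: cell (0,0) = 14/3
Step 2: cell (0,0) = 185/36
Full grid after step 2:
  185/36 107/24 161/36
  151/48 79/20 41/16
  23/9 27/16 19/9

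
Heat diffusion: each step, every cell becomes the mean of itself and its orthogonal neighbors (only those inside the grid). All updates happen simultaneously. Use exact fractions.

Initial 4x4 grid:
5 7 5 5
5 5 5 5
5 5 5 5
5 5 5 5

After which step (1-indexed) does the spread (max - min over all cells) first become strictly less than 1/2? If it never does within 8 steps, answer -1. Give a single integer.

Step 1: max=17/3, min=5, spread=2/3
Step 2: max=331/60, min=5, spread=31/60
Step 3: max=2911/540, min=5, spread=211/540
  -> spread < 1/2 first at step 3
Step 4: max=286843/54000, min=5, spread=16843/54000
Step 5: max=2568643/486000, min=22579/4500, spread=130111/486000
Step 6: max=76542367/14580000, min=1357159/270000, spread=3255781/14580000
Step 7: max=2287353691/437400000, min=1361107/270000, spread=82360351/437400000
Step 8: max=68361316891/13122000000, min=245506441/48600000, spread=2074577821/13122000000

Answer: 3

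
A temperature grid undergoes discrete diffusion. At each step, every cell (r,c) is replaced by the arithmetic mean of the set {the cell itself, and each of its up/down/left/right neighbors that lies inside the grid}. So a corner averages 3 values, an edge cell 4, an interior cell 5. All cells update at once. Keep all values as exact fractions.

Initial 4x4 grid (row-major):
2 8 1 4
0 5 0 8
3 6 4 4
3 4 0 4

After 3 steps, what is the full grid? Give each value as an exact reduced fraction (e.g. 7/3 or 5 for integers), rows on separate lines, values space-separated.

After step 1:
  10/3 4 13/4 13/3
  5/2 19/5 18/5 4
  3 22/5 14/5 5
  10/3 13/4 3 8/3
After step 2:
  59/18 863/240 911/240 139/36
  379/120 183/50 349/100 127/30
  397/120 69/20 94/25 217/60
  115/36 839/240 703/240 32/9
After step 3:
  7223/2160 25793/7200 26537/7200 8561/2160
  754/225 833/240 22727/6000 13681/3600
  59/18 21209/6000 4139/1200 13649/3600
  7199/2160 941/288 24733/7200 7273/2160

Answer: 7223/2160 25793/7200 26537/7200 8561/2160
754/225 833/240 22727/6000 13681/3600
59/18 21209/6000 4139/1200 13649/3600
7199/2160 941/288 24733/7200 7273/2160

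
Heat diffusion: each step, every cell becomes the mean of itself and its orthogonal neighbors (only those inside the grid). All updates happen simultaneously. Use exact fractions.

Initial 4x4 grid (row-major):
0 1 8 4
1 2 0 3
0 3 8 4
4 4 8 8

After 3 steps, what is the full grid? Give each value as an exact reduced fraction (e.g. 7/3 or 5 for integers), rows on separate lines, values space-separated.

After step 1:
  2/3 11/4 13/4 5
  3/4 7/5 21/5 11/4
  2 17/5 23/5 23/4
  8/3 19/4 7 20/3
After step 2:
  25/18 121/60 19/5 11/3
  289/240 5/2 81/25 177/40
  529/240 323/100 499/100 593/120
  113/36 1069/240 1381/240 233/36
After step 3:
  3319/2160 1747/720 3817/1200 1427/360
  2627/1440 14629/6000 3791/1000 2441/600
  17599/7200 10427/3000 26587/6000 9373/1800
  3527/1080 29839/7200 39007/7200 12361/2160

Answer: 3319/2160 1747/720 3817/1200 1427/360
2627/1440 14629/6000 3791/1000 2441/600
17599/7200 10427/3000 26587/6000 9373/1800
3527/1080 29839/7200 39007/7200 12361/2160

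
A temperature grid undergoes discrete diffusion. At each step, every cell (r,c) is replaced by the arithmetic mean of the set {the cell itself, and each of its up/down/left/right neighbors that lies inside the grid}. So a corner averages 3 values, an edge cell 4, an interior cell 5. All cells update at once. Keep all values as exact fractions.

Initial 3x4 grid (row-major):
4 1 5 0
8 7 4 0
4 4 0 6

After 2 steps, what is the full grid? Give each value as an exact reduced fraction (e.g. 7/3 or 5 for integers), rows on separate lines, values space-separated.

After step 1:
  13/3 17/4 5/2 5/3
  23/4 24/5 16/5 5/2
  16/3 15/4 7/2 2
After step 2:
  43/9 953/240 697/240 20/9
  1213/240 87/20 33/10 281/120
  89/18 1043/240 249/80 8/3

Answer: 43/9 953/240 697/240 20/9
1213/240 87/20 33/10 281/120
89/18 1043/240 249/80 8/3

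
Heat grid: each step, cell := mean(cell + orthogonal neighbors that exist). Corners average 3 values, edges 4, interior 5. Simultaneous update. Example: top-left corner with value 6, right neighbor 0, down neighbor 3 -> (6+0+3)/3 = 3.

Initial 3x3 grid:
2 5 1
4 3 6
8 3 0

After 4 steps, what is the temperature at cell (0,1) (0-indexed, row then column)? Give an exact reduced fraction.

Answer: 3109333/864000

Derivation:
Step 1: cell (0,1) = 11/4
Step 2: cell (0,1) = 877/240
Step 3: cell (0,1) = 49439/14400
Step 4: cell (0,1) = 3109333/864000
Full grid after step 4:
  30089/8100 3109333/864000 144833/43200
  3371083/864000 323099/90000 55277/16000
  168283/43200 539993/144000 12409/3600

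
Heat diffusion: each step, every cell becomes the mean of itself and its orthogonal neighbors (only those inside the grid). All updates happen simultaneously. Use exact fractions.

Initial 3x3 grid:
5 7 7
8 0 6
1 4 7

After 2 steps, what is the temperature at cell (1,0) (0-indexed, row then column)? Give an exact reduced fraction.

Answer: 39/8

Derivation:
Step 1: cell (1,0) = 7/2
Step 2: cell (1,0) = 39/8
Full grid after step 2:
  179/36 277/48 197/36
  39/8 17/4 67/12
  65/18 9/2 41/9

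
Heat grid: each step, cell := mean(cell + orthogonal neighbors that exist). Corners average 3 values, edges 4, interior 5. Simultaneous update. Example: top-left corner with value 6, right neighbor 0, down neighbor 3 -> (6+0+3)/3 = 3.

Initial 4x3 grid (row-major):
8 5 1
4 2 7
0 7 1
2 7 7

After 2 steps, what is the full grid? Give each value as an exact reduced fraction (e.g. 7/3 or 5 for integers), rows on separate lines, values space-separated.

After step 1:
  17/3 4 13/3
  7/2 5 11/4
  13/4 17/5 11/2
  3 23/4 5
After step 2:
  79/18 19/4 133/36
  209/48 373/100 211/48
  263/80 229/50 333/80
  4 343/80 65/12

Answer: 79/18 19/4 133/36
209/48 373/100 211/48
263/80 229/50 333/80
4 343/80 65/12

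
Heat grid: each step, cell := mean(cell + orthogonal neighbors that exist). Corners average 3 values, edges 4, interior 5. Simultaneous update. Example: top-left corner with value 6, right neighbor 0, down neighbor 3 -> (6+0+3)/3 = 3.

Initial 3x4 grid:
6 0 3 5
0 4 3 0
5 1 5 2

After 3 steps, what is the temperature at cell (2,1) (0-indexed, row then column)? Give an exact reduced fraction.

Answer: 293/100

Derivation:
Step 1: cell (2,1) = 15/4
Step 2: cell (2,1) = 101/40
Step 3: cell (2,1) = 293/100
Full grid after step 3:
  619/240 427/150 2357/900 589/216
  13889/4800 5141/2000 1409/500 6187/2400
  1927/720 293/100 4739/1800 73/27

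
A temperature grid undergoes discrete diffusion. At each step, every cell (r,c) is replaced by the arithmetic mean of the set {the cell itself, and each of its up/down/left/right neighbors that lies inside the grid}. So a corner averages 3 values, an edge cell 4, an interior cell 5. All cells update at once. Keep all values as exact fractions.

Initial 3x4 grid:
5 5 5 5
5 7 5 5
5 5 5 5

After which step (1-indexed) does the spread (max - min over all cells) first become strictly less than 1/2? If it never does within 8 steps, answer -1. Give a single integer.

Step 1: max=11/2, min=5, spread=1/2
Step 2: max=273/50, min=5, spread=23/50
  -> spread < 1/2 first at step 2
Step 3: max=12811/2400, min=1013/200, spread=131/480
Step 4: max=114551/21600, min=18391/3600, spread=841/4320
Step 5: max=45742051/8640000, min=3693373/720000, spread=56863/345600
Step 6: max=410334341/77760000, min=33389543/6480000, spread=386393/3110400
Step 7: max=163913723131/31104000000, min=13380358813/2592000000, spread=26795339/248832000
Step 8: max=9815015714129/1866240000000, min=804686149667/155520000000, spread=254051069/2985984000

Answer: 2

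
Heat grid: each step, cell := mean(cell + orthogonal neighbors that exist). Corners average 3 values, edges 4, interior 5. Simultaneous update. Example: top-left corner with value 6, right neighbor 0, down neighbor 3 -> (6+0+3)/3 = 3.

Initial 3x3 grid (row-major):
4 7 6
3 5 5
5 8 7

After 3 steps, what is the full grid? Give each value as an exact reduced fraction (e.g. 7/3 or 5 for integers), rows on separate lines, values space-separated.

Answer: 10951/2160 38641/7200 4127/720
24619/4800 33409/6000 84407/14400
5833/1080 9173/1600 1637/270

Derivation:
After step 1:
  14/3 11/2 6
  17/4 28/5 23/4
  16/3 25/4 20/3
After step 2:
  173/36 653/120 23/4
  397/80 547/100 1441/240
  95/18 477/80 56/9
After step 3:
  10951/2160 38641/7200 4127/720
  24619/4800 33409/6000 84407/14400
  5833/1080 9173/1600 1637/270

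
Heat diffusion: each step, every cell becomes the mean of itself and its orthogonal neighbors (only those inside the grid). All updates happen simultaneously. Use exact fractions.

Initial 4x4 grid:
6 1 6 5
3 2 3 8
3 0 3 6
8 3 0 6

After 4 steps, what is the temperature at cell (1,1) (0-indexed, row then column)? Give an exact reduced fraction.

Step 1: cell (1,1) = 9/5
Step 2: cell (1,1) = 313/100
Step 3: cell (1,1) = 9253/3000
Step 4: cell (1,1) = 309499/90000
Full grid after step 4:
  109327/32400 379027/108000 91031/21600 299621/64800
  172541/54000 309499/90000 696731/180000 196981/43200
  176077/54000 573403/180000 4643/1250 11819/2880
  209029/64800 711403/216000 50069/14400 473/120

Answer: 309499/90000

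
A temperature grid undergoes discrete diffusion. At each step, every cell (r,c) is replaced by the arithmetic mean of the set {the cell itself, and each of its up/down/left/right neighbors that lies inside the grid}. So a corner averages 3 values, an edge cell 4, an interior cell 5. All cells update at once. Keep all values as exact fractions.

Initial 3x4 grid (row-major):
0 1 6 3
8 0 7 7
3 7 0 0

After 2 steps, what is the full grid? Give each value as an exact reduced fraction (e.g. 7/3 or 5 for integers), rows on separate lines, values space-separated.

After step 1:
  3 7/4 17/4 16/3
  11/4 23/5 4 17/4
  6 5/2 7/2 7/3
After step 2:
  5/2 17/5 23/6 83/18
  327/80 78/25 103/25 191/48
  15/4 83/20 37/12 121/36

Answer: 5/2 17/5 23/6 83/18
327/80 78/25 103/25 191/48
15/4 83/20 37/12 121/36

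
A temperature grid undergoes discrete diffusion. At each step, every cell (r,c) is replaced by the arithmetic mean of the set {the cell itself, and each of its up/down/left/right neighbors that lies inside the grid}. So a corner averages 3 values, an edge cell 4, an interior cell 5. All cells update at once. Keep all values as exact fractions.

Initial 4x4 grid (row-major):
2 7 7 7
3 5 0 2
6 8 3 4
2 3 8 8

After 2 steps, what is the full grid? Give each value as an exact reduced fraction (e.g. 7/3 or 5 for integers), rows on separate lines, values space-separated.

Answer: 53/12 191/40 577/120 83/18
347/80 89/20 211/50 487/120
209/48 121/25 91/20 563/120
41/9 233/48 1321/240 197/36

Derivation:
After step 1:
  4 21/4 21/4 16/3
  4 23/5 17/5 13/4
  19/4 5 23/5 17/4
  11/3 21/4 11/2 20/3
After step 2:
  53/12 191/40 577/120 83/18
  347/80 89/20 211/50 487/120
  209/48 121/25 91/20 563/120
  41/9 233/48 1321/240 197/36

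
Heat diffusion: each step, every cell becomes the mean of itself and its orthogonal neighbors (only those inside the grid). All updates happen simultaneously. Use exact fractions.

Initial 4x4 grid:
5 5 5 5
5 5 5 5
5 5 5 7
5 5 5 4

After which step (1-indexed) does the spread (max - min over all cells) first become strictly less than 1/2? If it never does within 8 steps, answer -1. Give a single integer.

Answer: 2

Derivation:
Step 1: max=11/2, min=19/4, spread=3/4
Step 2: max=1289/240, min=79/16, spread=13/30
  -> spread < 1/2 first at step 2
Step 3: max=4181/800, min=239/48, spread=593/2400
Step 4: max=1122167/216000, min=5, spread=42167/216000
Step 5: max=1237099/240000, min=1082867/216000, spread=305221/2160000
Step 6: max=1000169729/194400000, min=677987/135000, spread=23868449/194400000
Step 7: max=4486498927/874800000, min=54329057/10800000, spread=8584531/87480000
Step 8: max=896089888517/174960000000, min=244875541/48600000, spread=14537940917/174960000000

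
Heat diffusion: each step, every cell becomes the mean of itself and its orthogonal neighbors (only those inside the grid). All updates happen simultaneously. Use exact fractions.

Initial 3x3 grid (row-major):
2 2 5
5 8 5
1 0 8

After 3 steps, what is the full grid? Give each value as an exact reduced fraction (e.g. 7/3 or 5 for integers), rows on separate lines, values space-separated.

Answer: 173/48 4099/960 215/48
901/240 1201/300 6931/1440
55/16 12017/2880 1927/432

Derivation:
After step 1:
  3 17/4 4
  4 4 13/2
  2 17/4 13/3
After step 2:
  15/4 61/16 59/12
  13/4 23/5 113/24
  41/12 175/48 181/36
After step 3:
  173/48 4099/960 215/48
  901/240 1201/300 6931/1440
  55/16 12017/2880 1927/432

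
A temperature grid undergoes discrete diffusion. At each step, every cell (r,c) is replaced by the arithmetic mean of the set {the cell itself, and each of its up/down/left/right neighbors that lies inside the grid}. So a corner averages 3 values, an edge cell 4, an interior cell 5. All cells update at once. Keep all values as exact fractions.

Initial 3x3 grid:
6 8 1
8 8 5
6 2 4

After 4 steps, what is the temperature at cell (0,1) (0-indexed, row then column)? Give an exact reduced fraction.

Step 1: cell (0,1) = 23/4
Step 2: cell (0,1) = 479/80
Step 3: cell (0,1) = 28013/4800
Step 4: cell (0,1) = 1659511/288000
Full grid after step 4:
  793849/129600 1659511/288000 692399/129600
  80647/13500 666307/120000 2215579/432000
  92603/16200 383659/72000 322087/64800

Answer: 1659511/288000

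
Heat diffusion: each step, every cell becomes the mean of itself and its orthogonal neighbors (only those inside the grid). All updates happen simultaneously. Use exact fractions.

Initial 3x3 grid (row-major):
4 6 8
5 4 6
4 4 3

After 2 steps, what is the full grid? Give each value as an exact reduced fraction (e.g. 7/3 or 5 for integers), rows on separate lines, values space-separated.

After step 1:
  5 11/2 20/3
  17/4 5 21/4
  13/3 15/4 13/3
After step 2:
  59/12 133/24 209/36
  223/48 19/4 85/16
  37/9 209/48 40/9

Answer: 59/12 133/24 209/36
223/48 19/4 85/16
37/9 209/48 40/9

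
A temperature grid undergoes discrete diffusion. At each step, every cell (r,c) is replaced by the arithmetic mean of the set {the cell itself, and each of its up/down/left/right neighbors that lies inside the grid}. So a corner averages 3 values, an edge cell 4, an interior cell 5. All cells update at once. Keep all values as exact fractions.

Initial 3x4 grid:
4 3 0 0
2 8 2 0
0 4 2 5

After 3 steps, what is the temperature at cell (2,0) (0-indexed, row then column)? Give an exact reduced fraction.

Answer: 737/240

Derivation:
Step 1: cell (2,0) = 2
Step 2: cell (2,0) = 3
Step 3: cell (2,0) = 737/240
Full grid after step 3:
  1133/360 1741/600 829/400 1073/720
  7729/2400 6017/2000 7333/3000 27199/14400
  737/240 7439/2400 19697/7200 2497/1080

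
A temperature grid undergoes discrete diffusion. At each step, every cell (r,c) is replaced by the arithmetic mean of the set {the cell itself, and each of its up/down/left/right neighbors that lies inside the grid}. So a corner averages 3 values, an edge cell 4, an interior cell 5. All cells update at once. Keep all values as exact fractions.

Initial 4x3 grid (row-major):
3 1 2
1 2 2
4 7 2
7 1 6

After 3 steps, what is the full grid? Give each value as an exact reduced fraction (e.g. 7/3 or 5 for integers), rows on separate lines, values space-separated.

After step 1:
  5/3 2 5/3
  5/2 13/5 2
  19/4 16/5 17/4
  4 21/4 3
After step 2:
  37/18 119/60 17/9
  691/240 123/50 631/240
  289/80 401/100 249/80
  14/3 309/80 25/6
After step 3:
  4981/2160 7549/3600 4681/2160
  19813/7200 8377/3000 18163/7200
  9101/2400 6823/2000 8351/2400
  1457/360 20047/4800 1337/360

Answer: 4981/2160 7549/3600 4681/2160
19813/7200 8377/3000 18163/7200
9101/2400 6823/2000 8351/2400
1457/360 20047/4800 1337/360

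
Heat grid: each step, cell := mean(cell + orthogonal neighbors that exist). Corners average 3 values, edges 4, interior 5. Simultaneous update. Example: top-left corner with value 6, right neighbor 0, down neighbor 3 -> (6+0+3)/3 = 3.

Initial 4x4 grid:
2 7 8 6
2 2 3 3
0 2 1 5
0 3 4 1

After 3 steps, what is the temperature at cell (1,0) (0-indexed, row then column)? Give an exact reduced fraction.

Step 1: cell (1,0) = 3/2
Step 2: cell (1,0) = 281/120
Step 3: cell (1,0) = 8831/3600
Full grid after step 3:
  7237/2160 27997/7200 33541/7200 5117/1080
  8831/3600 18979/6000 10991/3000 29701/7200
  2173/1200 107/50 17651/6000 4489/1440
  67/45 811/400 1751/720 1249/432

Answer: 8831/3600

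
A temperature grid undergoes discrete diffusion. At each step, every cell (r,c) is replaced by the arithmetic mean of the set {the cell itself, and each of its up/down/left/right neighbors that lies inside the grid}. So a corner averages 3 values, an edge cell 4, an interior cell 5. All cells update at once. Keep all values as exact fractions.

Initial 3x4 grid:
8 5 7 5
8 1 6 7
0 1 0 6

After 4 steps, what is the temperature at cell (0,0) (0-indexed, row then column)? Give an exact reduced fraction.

Answer: 22949/4800

Derivation:
Step 1: cell (0,0) = 7
Step 2: cell (0,0) = 11/2
Step 3: cell (0,0) = 1253/240
Step 4: cell (0,0) = 22949/4800
Full grid after step 4:
  22949/4800 179203/36000 550459/108000 21689/4050
  1215209/288000 166387/40000 825679/180000 1044013/216000
  150091/43200 258031/72000 834293/216000 283799/64800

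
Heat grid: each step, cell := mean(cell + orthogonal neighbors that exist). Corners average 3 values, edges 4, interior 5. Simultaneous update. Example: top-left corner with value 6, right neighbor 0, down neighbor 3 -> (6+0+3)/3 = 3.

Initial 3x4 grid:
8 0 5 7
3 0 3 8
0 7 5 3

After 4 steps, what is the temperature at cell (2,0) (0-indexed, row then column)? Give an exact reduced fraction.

Answer: 420481/129600

Derivation:
Step 1: cell (2,0) = 10/3
Step 2: cell (2,0) = 109/36
Step 3: cell (2,0) = 6821/2160
Step 4: cell (2,0) = 420481/129600
Full grid after step 4:
  426581/129600 389153/108000 461333/108000 613511/129600
  309301/96000 142199/40000 168149/40000 152637/32000
  420481/129600 382903/108000 452833/108000 603811/129600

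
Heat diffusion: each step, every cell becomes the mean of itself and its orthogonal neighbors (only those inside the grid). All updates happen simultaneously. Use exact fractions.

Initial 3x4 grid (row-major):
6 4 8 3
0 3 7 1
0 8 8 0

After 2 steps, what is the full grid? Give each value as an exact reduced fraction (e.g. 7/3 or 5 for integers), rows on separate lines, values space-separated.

Answer: 65/18 1109/240 403/80 49/12
253/80 441/100 119/25 303/80
29/9 527/120 189/40 23/6

Derivation:
After step 1:
  10/3 21/4 11/2 4
  9/4 22/5 27/5 11/4
  8/3 19/4 23/4 3
After step 2:
  65/18 1109/240 403/80 49/12
  253/80 441/100 119/25 303/80
  29/9 527/120 189/40 23/6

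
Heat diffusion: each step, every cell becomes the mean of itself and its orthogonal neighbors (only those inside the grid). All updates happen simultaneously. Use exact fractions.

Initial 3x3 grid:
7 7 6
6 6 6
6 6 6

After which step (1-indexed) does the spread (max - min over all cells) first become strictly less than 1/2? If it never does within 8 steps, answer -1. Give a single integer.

Answer: 2

Derivation:
Step 1: max=20/3, min=6, spread=2/3
Step 2: max=233/36, min=6, spread=17/36
  -> spread < 1/2 first at step 2
Step 3: max=13807/2160, min=1091/180, spread=143/432
Step 4: max=820349/129600, min=16463/2700, spread=1205/5184
Step 5: max=48955303/7776000, min=441541/72000, spread=10151/62208
Step 6: max=2925029141/466560000, min=119649209/19440000, spread=85517/746496
Step 7: max=175033990927/27993600000, min=14398553671/2332800000, spread=720431/8957952
Step 8: max=10481310194669/1679616000000, min=36064161863/5832000000, spread=6069221/107495424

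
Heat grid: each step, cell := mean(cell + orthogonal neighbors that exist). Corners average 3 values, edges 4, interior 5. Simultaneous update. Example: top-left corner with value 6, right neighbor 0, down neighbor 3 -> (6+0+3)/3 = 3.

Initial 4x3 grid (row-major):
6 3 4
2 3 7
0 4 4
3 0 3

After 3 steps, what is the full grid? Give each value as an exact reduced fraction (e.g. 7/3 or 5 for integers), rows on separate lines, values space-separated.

After step 1:
  11/3 4 14/3
  11/4 19/5 9/2
  9/4 11/5 9/2
  1 5/2 7/3
After step 2:
  125/36 121/30 79/18
  187/60 69/20 131/30
  41/20 61/20 203/60
  23/12 241/120 28/9
After step 3:
  478/135 1381/360 1151/270
  136/45 1081/300 1403/360
  38/15 1673/600 313/90
  239/120 3631/1440 3061/1080

Answer: 478/135 1381/360 1151/270
136/45 1081/300 1403/360
38/15 1673/600 313/90
239/120 3631/1440 3061/1080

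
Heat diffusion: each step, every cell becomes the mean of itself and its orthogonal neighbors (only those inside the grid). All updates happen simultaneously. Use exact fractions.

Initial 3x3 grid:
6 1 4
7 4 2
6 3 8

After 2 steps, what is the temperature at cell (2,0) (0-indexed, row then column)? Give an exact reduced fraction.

Answer: 49/9

Derivation:
Step 1: cell (2,0) = 16/3
Step 2: cell (2,0) = 49/9
Full grid after step 2:
  85/18 283/80 127/36
  383/80 453/100 437/120
  49/9 1099/240 169/36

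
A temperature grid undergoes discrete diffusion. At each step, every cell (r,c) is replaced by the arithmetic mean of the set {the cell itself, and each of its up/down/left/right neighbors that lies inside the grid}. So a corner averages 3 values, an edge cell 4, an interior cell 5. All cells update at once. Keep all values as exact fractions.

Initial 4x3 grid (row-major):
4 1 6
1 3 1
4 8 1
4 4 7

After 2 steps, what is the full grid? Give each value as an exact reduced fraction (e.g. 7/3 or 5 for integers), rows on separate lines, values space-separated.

Answer: 17/6 329/120 107/36
241/80 321/100 187/60
61/16 421/100 15/4
14/3 71/16 14/3

Derivation:
After step 1:
  2 7/2 8/3
  3 14/5 11/4
  17/4 4 17/4
  4 23/4 4
After step 2:
  17/6 329/120 107/36
  241/80 321/100 187/60
  61/16 421/100 15/4
  14/3 71/16 14/3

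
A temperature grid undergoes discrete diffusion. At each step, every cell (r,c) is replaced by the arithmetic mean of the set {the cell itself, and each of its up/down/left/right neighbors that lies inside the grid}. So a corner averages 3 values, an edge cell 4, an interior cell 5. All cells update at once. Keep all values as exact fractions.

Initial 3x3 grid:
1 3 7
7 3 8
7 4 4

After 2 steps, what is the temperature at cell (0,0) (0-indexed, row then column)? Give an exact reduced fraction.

Answer: 35/9

Derivation:
Step 1: cell (0,0) = 11/3
Step 2: cell (0,0) = 35/9
Full grid after step 2:
  35/9 109/24 5
  115/24 23/5 131/24
  5 125/24 46/9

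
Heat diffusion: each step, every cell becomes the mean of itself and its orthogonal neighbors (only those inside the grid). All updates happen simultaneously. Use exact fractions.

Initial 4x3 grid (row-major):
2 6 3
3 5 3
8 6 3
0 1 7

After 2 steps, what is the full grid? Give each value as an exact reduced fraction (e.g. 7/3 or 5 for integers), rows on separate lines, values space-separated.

After step 1:
  11/3 4 4
  9/2 23/5 7/2
  17/4 23/5 19/4
  3 7/2 11/3
After step 2:
  73/18 61/15 23/6
  1021/240 106/25 337/80
  327/80 217/50 991/240
  43/12 443/120 143/36

Answer: 73/18 61/15 23/6
1021/240 106/25 337/80
327/80 217/50 991/240
43/12 443/120 143/36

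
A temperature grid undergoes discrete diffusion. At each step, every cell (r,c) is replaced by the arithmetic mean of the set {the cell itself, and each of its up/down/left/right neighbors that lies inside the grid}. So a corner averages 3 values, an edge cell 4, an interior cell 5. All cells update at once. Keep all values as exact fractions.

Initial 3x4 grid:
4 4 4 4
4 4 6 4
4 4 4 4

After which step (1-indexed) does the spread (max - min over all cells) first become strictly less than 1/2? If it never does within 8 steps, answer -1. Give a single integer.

Step 1: max=9/2, min=4, spread=1/2
Step 2: max=223/50, min=4, spread=23/50
  -> spread < 1/2 first at step 2
Step 3: max=10411/2400, min=813/200, spread=131/480
Step 4: max=92951/21600, min=14791/3600, spread=841/4320
Step 5: max=37102051/8640000, min=2973373/720000, spread=56863/345600
Step 6: max=332574341/77760000, min=26909543/6480000, spread=386393/3110400
Step 7: max=132809723131/31104000000, min=10788358813/2592000000, spread=26795339/248832000
Step 8: max=7948775714129/1866240000000, min=649166149667/155520000000, spread=254051069/2985984000

Answer: 2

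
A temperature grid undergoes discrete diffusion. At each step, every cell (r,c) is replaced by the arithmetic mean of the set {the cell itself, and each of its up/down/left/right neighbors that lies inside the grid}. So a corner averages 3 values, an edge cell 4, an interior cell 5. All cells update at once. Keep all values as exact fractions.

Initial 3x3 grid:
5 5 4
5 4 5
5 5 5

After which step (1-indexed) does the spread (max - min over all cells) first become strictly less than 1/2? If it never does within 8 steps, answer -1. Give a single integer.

Step 1: max=5, min=9/2, spread=1/2
Step 2: max=391/80, min=41/9, spread=239/720
  -> spread < 1/2 first at step 2
Step 3: max=1753/360, min=33673/7200, spread=1387/7200
Step 4: max=103931/21600, min=151559/32400, spread=347/2592
Step 5: max=6232057/1296000, min=9165523/1944000, spread=2921/31104
Step 6: max=372309779/77760000, min=550773731/116640000, spread=24611/373248
Step 7: max=22309509313/4665600000, min=33140312407/6998400000, spread=207329/4478976
Step 8: max=1336214073611/279936000000, min=1990675524479/419904000000, spread=1746635/53747712

Answer: 2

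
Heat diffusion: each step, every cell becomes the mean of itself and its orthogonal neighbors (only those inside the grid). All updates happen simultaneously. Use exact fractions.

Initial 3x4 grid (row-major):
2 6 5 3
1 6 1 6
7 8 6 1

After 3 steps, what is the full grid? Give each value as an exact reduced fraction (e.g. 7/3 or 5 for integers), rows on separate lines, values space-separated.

After step 1:
  3 19/4 15/4 14/3
  4 22/5 24/5 11/4
  16/3 27/4 4 13/3
After step 2:
  47/12 159/40 539/120 67/18
  251/60 247/50 197/50 331/80
  193/36 1229/240 1193/240 133/36
After step 3:
  161/40 5197/1200 3629/900 8893/2160
  16561/3600 26591/6000 562/125 18593/4800
  10559/2160 36707/7200 31907/7200 4609/1080

Answer: 161/40 5197/1200 3629/900 8893/2160
16561/3600 26591/6000 562/125 18593/4800
10559/2160 36707/7200 31907/7200 4609/1080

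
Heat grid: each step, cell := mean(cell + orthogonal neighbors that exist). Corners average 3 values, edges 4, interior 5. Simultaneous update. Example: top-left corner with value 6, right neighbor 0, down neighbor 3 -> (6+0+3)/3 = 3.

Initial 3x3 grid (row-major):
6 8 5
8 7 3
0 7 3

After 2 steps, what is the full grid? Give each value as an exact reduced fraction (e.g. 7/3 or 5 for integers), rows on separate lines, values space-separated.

Answer: 229/36 773/120 49/9
1451/240 271/50 623/120
29/6 1211/240 157/36

Derivation:
After step 1:
  22/3 13/2 16/3
  21/4 33/5 9/2
  5 17/4 13/3
After step 2:
  229/36 773/120 49/9
  1451/240 271/50 623/120
  29/6 1211/240 157/36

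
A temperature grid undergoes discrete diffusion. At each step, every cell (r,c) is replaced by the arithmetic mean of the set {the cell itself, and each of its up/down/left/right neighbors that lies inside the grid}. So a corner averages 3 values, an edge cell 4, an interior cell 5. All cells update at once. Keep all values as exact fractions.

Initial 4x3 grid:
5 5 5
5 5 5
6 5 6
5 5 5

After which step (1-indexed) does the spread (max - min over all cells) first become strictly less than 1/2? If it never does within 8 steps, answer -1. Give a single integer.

Answer: 1

Derivation:
Step 1: max=27/5, min=5, spread=2/5
  -> spread < 1/2 first at step 1
Step 2: max=637/120, min=5, spread=37/120
Step 3: max=5677/1080, min=365/72, spread=101/540
Step 4: max=141551/27000, min=22891/4500, spread=841/5400
Step 5: max=317629/60750, min=828299/162000, spread=11227/97200
Step 6: max=507534341/97200000, min=41489543/8100000, spread=386393/3888000
Step 7: max=4558899481/874800000, min=2495441437/486000000, spread=41940559/546750000
Step 8: max=1821976076621/349920000000, min=149884281083/29160000000, spread=186917629/2799360000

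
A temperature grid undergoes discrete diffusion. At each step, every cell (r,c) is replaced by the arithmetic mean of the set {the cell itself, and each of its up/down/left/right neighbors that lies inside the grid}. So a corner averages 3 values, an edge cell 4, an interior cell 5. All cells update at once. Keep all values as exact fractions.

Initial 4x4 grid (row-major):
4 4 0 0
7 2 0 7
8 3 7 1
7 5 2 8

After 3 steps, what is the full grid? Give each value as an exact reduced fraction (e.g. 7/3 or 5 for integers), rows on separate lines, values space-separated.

Answer: 121/30 3979/1200 337/144 5297/2160
5639/1200 917/250 19463/6000 3961/1440
18629/3600 227/48 11147/3000 29173/7200
2429/432 34813/7200 33733/7200 4493/1080

Derivation:
After step 1:
  5 5/2 1 7/3
  21/4 16/5 16/5 2
  25/4 5 13/5 23/4
  20/3 17/4 11/2 11/3
After step 2:
  17/4 117/40 271/120 16/9
  197/40 383/100 12/5 797/240
  139/24 213/50 441/100 841/240
  103/18 257/48 961/240 179/36
After step 3:
  121/30 3979/1200 337/144 5297/2160
  5639/1200 917/250 19463/6000 3961/1440
  18629/3600 227/48 11147/3000 29173/7200
  2429/432 34813/7200 33733/7200 4493/1080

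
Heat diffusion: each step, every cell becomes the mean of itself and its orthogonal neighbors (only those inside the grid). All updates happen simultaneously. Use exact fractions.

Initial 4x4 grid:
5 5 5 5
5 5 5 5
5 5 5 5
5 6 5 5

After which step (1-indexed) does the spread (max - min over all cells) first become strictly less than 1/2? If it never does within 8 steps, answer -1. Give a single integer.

Step 1: max=16/3, min=5, spread=1/3
  -> spread < 1/2 first at step 1
Step 2: max=631/120, min=5, spread=31/120
Step 3: max=5611/1080, min=5, spread=211/1080
Step 4: max=556843/108000, min=5, spread=16843/108000
Step 5: max=4998643/972000, min=45079/9000, spread=130111/972000
Step 6: max=149442367/29160000, min=2707159/540000, spread=3255781/29160000
Step 7: max=4474353691/874800000, min=2711107/540000, spread=82360351/874800000
Step 8: max=133971316891/26244000000, min=488506441/97200000, spread=2074577821/26244000000

Answer: 1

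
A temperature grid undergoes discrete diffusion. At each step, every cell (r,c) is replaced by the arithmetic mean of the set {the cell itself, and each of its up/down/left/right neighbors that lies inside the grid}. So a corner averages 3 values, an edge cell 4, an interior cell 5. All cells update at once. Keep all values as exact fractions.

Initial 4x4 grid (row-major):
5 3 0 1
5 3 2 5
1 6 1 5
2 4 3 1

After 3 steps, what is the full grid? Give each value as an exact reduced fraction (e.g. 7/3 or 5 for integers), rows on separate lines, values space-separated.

Answer: 7493/2160 4243/1440 6173/2400 93/40
121/36 19499/6000 107/40 2171/800
3049/900 1142/375 6141/2000 2259/800
82/27 2839/900 859/300 721/240

Derivation:
After step 1:
  13/3 11/4 3/2 2
  7/2 19/5 11/5 13/4
  7/2 3 17/5 3
  7/3 15/4 9/4 3
After step 2:
  127/36 743/240 169/80 9/4
  227/60 61/20 283/100 209/80
  37/12 349/100 277/100 253/80
  115/36 17/6 31/10 11/4
After step 3:
  7493/2160 4243/1440 6173/2400 93/40
  121/36 19499/6000 107/40 2171/800
  3049/900 1142/375 6141/2000 2259/800
  82/27 2839/900 859/300 721/240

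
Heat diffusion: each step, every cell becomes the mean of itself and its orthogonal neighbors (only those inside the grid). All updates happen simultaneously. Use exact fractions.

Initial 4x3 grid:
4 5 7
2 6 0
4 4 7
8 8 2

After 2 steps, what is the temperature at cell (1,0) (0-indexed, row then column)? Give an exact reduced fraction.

Answer: 467/120

Derivation:
Step 1: cell (1,0) = 4
Step 2: cell (1,0) = 467/120
Full grid after step 2:
  79/18 497/120 29/6
  467/120 237/50 313/80
  629/120 449/100 1183/240
  50/9 709/120 173/36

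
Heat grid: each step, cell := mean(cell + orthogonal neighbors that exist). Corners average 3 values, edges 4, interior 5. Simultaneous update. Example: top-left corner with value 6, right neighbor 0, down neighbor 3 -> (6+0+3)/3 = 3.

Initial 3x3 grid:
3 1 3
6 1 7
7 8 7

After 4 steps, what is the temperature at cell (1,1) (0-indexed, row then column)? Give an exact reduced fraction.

Answer: 822449/180000

Derivation:
Step 1: cell (1,1) = 23/5
Step 2: cell (1,1) = 211/50
Step 3: cell (1,1) = 14167/3000
Step 4: cell (1,1) = 822449/180000
Full grid after step 4:
  510487/129600 144071/36000 261631/64800
  4003079/864000 822449/180000 682909/144000
  1162/225 4629329/864000 682087/129600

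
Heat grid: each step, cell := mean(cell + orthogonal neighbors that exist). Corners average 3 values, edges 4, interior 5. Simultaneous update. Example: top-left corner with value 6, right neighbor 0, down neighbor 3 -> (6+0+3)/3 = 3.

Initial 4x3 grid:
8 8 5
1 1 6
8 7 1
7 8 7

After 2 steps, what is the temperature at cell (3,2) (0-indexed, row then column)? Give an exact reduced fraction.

Step 1: cell (3,2) = 16/3
Step 2: cell (3,2) = 107/18
Full grid after step 2:
  47/9 221/40 181/36
  1231/240 457/100 583/120
  275/48 557/100 113/24
  62/9 101/16 107/18

Answer: 107/18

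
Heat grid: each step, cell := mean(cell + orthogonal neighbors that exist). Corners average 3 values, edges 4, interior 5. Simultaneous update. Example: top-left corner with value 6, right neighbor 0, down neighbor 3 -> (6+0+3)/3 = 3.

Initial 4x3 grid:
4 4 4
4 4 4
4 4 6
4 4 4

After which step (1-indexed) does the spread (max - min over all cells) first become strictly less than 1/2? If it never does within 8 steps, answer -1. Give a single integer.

Answer: 3

Derivation:
Step 1: max=14/3, min=4, spread=2/3
Step 2: max=271/60, min=4, spread=31/60
Step 3: max=2371/540, min=4, spread=211/540
  -> spread < 1/2 first at step 3
Step 4: max=232897/54000, min=3647/900, spread=14077/54000
Step 5: max=2084407/486000, min=219683/54000, spread=5363/24300
Step 6: max=62060809/14580000, min=122869/30000, spread=93859/583200
Step 7: max=3709474481/874800000, min=199736467/48600000, spread=4568723/34992000
Step 8: max=221732435629/52488000000, min=6013618889/1458000000, spread=8387449/83980800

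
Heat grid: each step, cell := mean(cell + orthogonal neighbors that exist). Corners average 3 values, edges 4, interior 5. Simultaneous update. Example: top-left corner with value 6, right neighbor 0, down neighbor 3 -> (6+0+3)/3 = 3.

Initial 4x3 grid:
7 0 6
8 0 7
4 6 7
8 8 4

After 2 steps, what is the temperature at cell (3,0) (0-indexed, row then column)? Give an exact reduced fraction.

Step 1: cell (3,0) = 20/3
Step 2: cell (3,0) = 59/9
Full grid after step 2:
  13/3 1007/240 151/36
  409/80 111/25 293/60
  275/48 141/25 67/12
  59/9 49/8 113/18

Answer: 59/9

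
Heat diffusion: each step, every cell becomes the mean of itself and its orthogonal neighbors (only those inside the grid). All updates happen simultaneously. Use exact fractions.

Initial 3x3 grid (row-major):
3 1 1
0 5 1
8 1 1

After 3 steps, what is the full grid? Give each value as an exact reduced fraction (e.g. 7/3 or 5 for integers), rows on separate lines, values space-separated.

After step 1:
  4/3 5/2 1
  4 8/5 2
  3 15/4 1
After step 2:
  47/18 193/120 11/6
  149/60 277/100 7/5
  43/12 187/80 9/4
After step 3:
  2413/1080 15881/7200 581/360
  10303/3600 12719/6000 619/300
  2017/720 13129/4800 479/240

Answer: 2413/1080 15881/7200 581/360
10303/3600 12719/6000 619/300
2017/720 13129/4800 479/240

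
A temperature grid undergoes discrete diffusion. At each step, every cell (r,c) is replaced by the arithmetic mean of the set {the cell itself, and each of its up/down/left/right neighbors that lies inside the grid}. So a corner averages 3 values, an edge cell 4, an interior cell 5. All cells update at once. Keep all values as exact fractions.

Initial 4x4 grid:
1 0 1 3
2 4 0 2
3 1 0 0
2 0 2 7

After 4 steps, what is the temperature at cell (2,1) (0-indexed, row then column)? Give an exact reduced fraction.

Answer: 8897/5625

Derivation:
Step 1: cell (2,1) = 8/5
Step 2: cell (2,1) = 137/100
Step 3: cell (2,1) = 2491/1500
Step 4: cell (2,1) = 8897/5625
Full grid after step 4:
  8647/5400 26047/18000 26497/18000 1963/1350
  14371/9000 23633/15000 2741/1875 29167/18000
  11543/6750 8897/5625 25567/15000 10451/6000
  6811/4050 23401/13500 15899/9000 3491/1800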